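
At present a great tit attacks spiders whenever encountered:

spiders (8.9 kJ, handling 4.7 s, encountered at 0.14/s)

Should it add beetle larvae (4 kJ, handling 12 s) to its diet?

No

Current rate: (0.14×8.9)/(1 + 0.14×4.7) = 0.7515 kJ/s.
beetle larvae: E/h = 4/12 = 0.3333 kJ/s.
Since 0.3333 < R, time spent handling beetle larvae is better spent searching.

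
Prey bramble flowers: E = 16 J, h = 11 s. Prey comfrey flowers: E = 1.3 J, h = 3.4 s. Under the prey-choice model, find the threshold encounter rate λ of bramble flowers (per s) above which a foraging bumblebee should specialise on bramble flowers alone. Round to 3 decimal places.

0.032 per s

The zero-one rule: include comfrey flowers iff E₂/h₂ > λE₁/(1+λh₁). Equality gives the switch point.
λE₁h₂ = E₂ + λE₂h₁ ⇒ λ = E₂/(E₁h₂ − E₂h₁) = 1.3/(54.4 − 14.3) = 0.03242 per s.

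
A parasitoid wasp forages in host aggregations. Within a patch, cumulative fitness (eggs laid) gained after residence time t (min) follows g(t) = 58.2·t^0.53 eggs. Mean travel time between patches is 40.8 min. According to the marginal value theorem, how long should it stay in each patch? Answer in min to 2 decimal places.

Optimal t* satisfies g'(t*) = g(t*)/(T + t*).
g'(t) = 0.53·58.2·t^-0.47. Setting 0.53·58.2·t^-0.47 = 58.2·t^0.53/(40.8+t) gives 0.53(40.8+t) = t, so 0.47·t = 0.53×40.8.
t* = 0.53×40.8/0.47 = 46.01 min.

46.01 min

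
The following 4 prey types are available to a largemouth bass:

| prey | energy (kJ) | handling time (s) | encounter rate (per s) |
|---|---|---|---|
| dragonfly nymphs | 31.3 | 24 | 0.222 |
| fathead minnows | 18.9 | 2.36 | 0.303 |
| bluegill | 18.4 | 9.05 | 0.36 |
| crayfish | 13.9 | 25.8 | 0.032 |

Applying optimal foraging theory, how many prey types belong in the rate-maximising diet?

1

E/h in descending order: fathead minnows 8.01, bluegill 2.03, dragonfly nymphs 1.3, crayfish 0.539 kJ/s. The optimal diet is the largest prefix of this list for which every included type satisfies E_i/h_i > R on the types above it.
Rate on top 1: 3.339. bluegill: 2.03 < 3.339 → exclude; stop.
Optimal diet: fathead minnows — 1 of 4 types.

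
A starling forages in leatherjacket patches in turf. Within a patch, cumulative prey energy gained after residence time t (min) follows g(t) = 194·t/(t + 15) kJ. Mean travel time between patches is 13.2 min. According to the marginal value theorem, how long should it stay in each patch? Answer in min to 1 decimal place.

14.1 min

Optimal t* satisfies g'(t*) = g(t*)/(T + t*).
g'(t) = 194·15/(t + 15)². Setting 194·15/(t+15)² = 194t/[(t+15)(13.2+t)] gives 15(13.2+t) = t(t+15), so t² = 15×13.2 = 198.
t* = √198 = 14.07 min.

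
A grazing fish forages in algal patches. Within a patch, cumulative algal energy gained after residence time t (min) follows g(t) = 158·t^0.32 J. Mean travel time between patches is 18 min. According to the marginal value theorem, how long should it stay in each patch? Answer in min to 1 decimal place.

8.5 min

Optimal t* satisfies g'(t*) = g(t*)/(T + t*).
g'(t) = 0.32·158·t^-0.68. Setting 0.32·158·t^-0.68 = 158·t^0.32/(18+t) gives 0.32(18+t) = t, so 0.68·t = 0.32×18.
t* = 0.32×18/0.68 = 8.471 min.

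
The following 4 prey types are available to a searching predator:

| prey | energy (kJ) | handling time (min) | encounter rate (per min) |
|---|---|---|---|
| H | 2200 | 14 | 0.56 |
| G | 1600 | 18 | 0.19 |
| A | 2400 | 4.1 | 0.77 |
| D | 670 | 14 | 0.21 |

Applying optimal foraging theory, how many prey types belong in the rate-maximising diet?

E/h in descending order: A 585, H 157, G 88.9, D 47.9 kJ/min. The optimal diet is the largest prefix of this list for which every included type satisfies E_i/h_i > R on the types above it.
Rate on top 1: 444.6. H: 157 < 444.6 → exclude; stop.
Optimal diet: A — 1 of 4 types.

1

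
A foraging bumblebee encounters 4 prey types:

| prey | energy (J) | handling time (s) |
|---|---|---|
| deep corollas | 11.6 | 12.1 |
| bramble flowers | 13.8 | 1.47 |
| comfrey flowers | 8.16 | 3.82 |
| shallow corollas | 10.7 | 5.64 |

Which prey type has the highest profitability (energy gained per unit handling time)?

bramble flowers

In descending order of E/h:
bramble flowers: 13.8/1.47 = 9.39 J/s
comfrey flowers: 8.16/3.82 = 2.14 J/s
shallow corollas: 10.7/5.64 = 1.9 J/s
deep corollas: 11.6/12.1 = 0.959 J/s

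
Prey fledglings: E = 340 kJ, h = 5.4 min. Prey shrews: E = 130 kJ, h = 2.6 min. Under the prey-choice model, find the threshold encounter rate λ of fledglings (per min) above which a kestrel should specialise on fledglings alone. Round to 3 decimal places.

Drop shrews once their profitability E₂/h₂ falls below the rate achievable on fledglings alone: E₂/h₂ = λE₁/(1 + λh₁).
Solve for λ: λE₁h₂ = E₂(1 + λh₁) → λ(E₁h₂ − E₂h₁) = E₂ → λ = E₂/(E₁h₂ − E₂h₁).
λ = 130/(340×2.6 − 130×5.4) = 130/182 = 0.7143 per min.

0.714 per min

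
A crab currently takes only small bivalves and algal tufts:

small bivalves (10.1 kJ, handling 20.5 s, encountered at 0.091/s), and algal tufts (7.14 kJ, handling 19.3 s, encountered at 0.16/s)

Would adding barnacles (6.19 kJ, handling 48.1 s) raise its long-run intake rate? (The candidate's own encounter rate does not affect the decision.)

On small bivalves and algal tufts alone, R = ΣλE/(1+Σλh) = 2.062/5.954 = 0.3463 kJ/s.
Profitability of barnacles: 6.19/48.1 = 0.1287 kJ/s.
0.1287 < 0.3463, so adding barnacles would lower the average — exclude it.

No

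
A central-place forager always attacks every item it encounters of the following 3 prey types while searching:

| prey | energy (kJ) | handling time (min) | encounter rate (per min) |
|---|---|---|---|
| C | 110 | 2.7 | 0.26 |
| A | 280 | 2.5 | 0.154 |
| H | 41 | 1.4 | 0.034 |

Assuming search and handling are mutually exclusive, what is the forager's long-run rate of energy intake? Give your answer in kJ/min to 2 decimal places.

R = Σλ_iE_i / (1 + Σλ_ih_i)
Numerator: 0.26×110 + 0.154×280 + 0.034×41 = 73.11
Denominator: 1 + 0.26×2.7 + 0.154×2.5 + 0.034×1.4 = 2.135
R = 73.11/2.135 = 34.25 kJ/min

34.25 kJ/min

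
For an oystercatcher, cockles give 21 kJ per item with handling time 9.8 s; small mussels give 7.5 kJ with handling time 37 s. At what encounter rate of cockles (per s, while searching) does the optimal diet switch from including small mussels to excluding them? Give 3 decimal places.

0.011 per s

The zero-one rule: include small mussels iff E₂/h₂ > λE₁/(1+λh₁). Equality gives the switch point.
λE₁h₂ = E₂ + λE₂h₁ ⇒ λ = E₂/(E₁h₂ − E₂h₁) = 7.5/(777 − 73.5) = 0.01066 per s.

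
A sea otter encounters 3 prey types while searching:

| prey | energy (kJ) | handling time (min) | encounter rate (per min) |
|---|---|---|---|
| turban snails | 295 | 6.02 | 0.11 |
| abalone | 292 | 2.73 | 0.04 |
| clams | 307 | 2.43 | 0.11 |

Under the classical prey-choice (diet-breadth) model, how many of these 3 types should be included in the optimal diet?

Rank by E/h (kJ/min): clams 126, abalone 107, turban snails 49. Include each in turn until the next type's E/h falls below the running intake rate.
Rate on top 1: 26.65. abalone: 107 > 26.65 → include.
Rate on top 2: 33.02. turban snails: 49 > 33.02 → include.
Optimal diet: clams, abalone, turban snails — 3 of 3 types.

3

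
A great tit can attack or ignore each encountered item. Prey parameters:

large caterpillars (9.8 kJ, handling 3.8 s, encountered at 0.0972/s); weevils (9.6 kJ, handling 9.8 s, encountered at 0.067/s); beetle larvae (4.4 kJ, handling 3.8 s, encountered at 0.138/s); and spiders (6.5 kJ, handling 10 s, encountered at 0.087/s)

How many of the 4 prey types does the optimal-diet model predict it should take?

Profitabilities (E/h, kJ/s): large caterpillars 2.58, beetle larvae 1.16, weevils 0.98, spiders 0.65. Add prey in this order while the next type's profitability exceeds the intake rate on those already taken.
Rate on top 1: 0.6956. beetle larvae: 1.16 > 0.6956 → include.
Rate on top 2: 0.8236. weevils: 0.98 > 0.8236 → include.
Rate on top 3: 0.8638. spiders: 0.65 < 0.8638 → exclude; stop.
Optimal diet: large caterpillars, beetle larvae, weevils — 3 of 4 types.

3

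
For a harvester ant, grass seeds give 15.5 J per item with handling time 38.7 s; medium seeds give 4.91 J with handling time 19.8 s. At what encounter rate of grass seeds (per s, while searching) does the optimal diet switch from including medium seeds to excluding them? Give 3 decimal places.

At the threshold, the rate on grass seeds alone equals the profitability of medium seeds: λ·15.5/(1 + λ·38.7) = 4.91/19.8 = 0.248.
Rearranging, λ(15.5 − 0.248×38.7) = 0.248, so λ = 0.248/5.903 = 0.04201 per s.

0.042 per s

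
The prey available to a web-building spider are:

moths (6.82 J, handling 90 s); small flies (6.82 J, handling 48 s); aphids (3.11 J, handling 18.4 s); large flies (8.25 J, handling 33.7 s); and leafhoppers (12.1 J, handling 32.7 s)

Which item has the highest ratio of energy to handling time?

Profitability E/h (J/s): moths = 6.82/90 = 0.0758, small flies = 6.82/48 = 0.142, aphids = 3.11/18.4 = 0.169, large flies = 8.25/33.7 = 0.245, leafhoppers = 12.1/32.7 = 0.37.
Ranked: leafhoppers > large flies > aphids > small flies > moths.

leafhoppers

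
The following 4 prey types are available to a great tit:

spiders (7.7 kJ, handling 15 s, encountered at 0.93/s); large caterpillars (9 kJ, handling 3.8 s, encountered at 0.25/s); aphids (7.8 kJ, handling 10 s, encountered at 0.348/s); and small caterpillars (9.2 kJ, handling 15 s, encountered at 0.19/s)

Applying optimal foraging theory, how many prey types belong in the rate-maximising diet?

1

E/h in descending order: large caterpillars 2.37, aphids 0.78, small caterpillars 0.613, spiders 0.513 kJ/s. The optimal diet is the largest prefix of this list for which every included type satisfies E_i/h_i > R on the types above it.
Rate on top 1: 1.154. aphids: 0.78 < 1.154 → exclude; stop.
Optimal diet: large caterpillars — 1 of 4 types.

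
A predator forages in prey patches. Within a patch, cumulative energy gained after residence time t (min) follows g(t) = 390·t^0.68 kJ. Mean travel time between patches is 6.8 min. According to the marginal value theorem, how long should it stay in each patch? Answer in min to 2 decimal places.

14.45 min

Maximise g(t)/(T+t): set derivative to zero → g'(t)(T+t) = g(t).
g'(t) = 0.68·390·t^-0.32. Setting 0.68·390·t^-0.32 = 390·t^0.68/(6.8+t) gives 0.68(6.8+t) = t, so 0.32·t = 0.68×6.8.
t* = 0.68×6.8/0.32 = 14.45 min.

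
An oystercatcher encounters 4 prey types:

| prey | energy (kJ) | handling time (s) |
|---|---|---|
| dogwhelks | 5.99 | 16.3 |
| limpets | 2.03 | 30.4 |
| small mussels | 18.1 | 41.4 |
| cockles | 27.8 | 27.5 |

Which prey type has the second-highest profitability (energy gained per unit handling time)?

Profitability E/h (kJ/s): dogwhelks = 5.99/16.3 = 0.367, limpets = 2.03/30.4 = 0.0668, small mussels = 18.1/41.4 = 0.437, cockles = 27.8/27.5 = 1.01.
Ranked: cockles > small mussels > dogwhelks > limpets.

small mussels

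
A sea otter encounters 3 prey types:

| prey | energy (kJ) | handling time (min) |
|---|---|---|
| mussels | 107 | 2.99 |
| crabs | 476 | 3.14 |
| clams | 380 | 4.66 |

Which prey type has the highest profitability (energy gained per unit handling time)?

crabs

In descending order of E/h:
crabs: 476/3.14 = 152 kJ/min
clams: 380/4.66 = 81.5 kJ/min
mussels: 107/2.99 = 35.8 kJ/min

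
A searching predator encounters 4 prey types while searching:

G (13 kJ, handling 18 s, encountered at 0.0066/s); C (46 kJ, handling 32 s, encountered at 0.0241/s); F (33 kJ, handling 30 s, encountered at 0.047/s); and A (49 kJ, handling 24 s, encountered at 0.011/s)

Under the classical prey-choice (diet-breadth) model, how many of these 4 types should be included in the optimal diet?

3

E/h in descending order: A 2.04, C 1.44, F 1.1, G 0.722 kJ/s. The optimal diet is the largest prefix of this list for which every included type satisfies E_i/h_i > R on the types above it.
Rate on top 1: 0.4264. C: 1.44 > 0.4264 → include.
Rate on top 2: 0.8096. F: 1.1 > 0.8096 → include.
Rate on top 3: 0.9284. G: 0.722 < 0.9284 → exclude; stop.
Optimal diet: A, C, F — 3 of 4 types.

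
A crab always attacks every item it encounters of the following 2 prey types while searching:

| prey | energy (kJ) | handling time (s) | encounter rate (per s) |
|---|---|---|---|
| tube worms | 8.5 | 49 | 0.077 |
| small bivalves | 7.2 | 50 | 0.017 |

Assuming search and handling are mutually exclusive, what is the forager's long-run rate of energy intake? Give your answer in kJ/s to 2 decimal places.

Energy encountered per unit search time: 0.077×8.5 + 0.017×7.2 = 0.7769 kJ/s.
Handling time per unit search time: 0.077×49 + 0.017×50 = 4.623.
Rate = 0.7769/(1 + 4.623) = 0.1382 kJ/s.

0.14 kJ/s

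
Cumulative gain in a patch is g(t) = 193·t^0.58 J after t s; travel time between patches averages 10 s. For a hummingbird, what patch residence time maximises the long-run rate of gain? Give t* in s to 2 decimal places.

Maximise g(t)/(T+t): set derivative to zero → g'(t)(T+t) = g(t).
g'(t) = 0.58·193·t^-0.42. Setting 0.58·193·t^-0.42 = 193·t^0.58/(10+t) gives 0.58(10+t) = t, so 0.42·t = 0.58×10.
t* = 0.58×10/0.42 = 13.81 s.

13.81 s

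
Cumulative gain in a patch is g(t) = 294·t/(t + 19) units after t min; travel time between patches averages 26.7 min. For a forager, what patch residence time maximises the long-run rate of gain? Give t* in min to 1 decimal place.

22.5 min

By the marginal value theorem, leave when the instantaneous gain rate g'(t) equals the habitat-wide average g(t)/(T + t).
g'(t) = 294·19/(t + 19)². Setting 294·19/(t+19)² = 294t/[(t+19)(26.7+t)] gives 19(26.7+t) = t(t+19), so t² = 19×26.7 = 507.3.
t* = √507.3 = 22.52 min.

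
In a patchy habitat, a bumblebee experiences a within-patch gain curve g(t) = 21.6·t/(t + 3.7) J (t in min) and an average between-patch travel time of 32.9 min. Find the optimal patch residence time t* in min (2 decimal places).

11.03 min

Optimal t* satisfies g'(t*) = g(t*)/(T + t*).
g'(t) = 21.6·3.7/(t + 3.7)². Setting 21.6·3.7/(t+3.7)² = 21.6t/[(t+3.7)(32.9+t)] gives 3.7(32.9+t) = t(t+3.7), so t² = 3.7×32.9 = 121.7.
t* = √121.7 = 11.03 min.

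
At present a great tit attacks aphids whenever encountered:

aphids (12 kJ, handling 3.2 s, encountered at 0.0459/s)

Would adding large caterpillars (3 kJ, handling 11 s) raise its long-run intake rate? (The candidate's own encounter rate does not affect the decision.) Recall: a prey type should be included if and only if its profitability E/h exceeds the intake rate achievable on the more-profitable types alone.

On aphids alone, R = ΣλE/(1+Σλh) = 0.5508/1.147 = 0.4803 kJ/s.
Profitability of large caterpillars: 3/11 = 0.2727 kJ/s.
Since 0.2727 < R, time spent handling large caterpillars is better spent searching.

No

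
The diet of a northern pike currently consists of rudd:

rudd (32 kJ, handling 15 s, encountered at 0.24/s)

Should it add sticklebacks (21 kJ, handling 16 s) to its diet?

On rudd alone, R = ΣλE/(1+Σλh) = 7.68/4.6 = 1.67 kJ/s.
sticklebacks: E/h = 21/16 = 1.312 kJ/s.
1.312 < 1.67, so adding sticklebacks would lower the average — exclude it.

No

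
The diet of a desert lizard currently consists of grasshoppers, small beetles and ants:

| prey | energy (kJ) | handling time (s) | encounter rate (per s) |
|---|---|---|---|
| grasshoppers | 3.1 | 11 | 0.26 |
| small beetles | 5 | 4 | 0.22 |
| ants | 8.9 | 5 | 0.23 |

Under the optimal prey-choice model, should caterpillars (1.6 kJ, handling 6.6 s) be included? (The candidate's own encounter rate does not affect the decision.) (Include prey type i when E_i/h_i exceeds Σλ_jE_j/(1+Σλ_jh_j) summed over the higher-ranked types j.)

No

Current rate: (0.26×3.1 + 0.22×5 + 0.23×8.9)/(1 + 0.26×11 + 0.22×4 + 0.23×5) = 0.6711 kJ/s.
caterpillars: E/h = 1.6/6.6 = 0.2424 kJ/s.
0.2424 < 0.6711, so adding caterpillars would lower the average — exclude it.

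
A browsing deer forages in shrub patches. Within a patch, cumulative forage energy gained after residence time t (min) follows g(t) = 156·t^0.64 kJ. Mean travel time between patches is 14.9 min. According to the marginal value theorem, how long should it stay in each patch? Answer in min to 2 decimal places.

Maximise g(t)/(T+t): set derivative to zero → g'(t)(T+t) = g(t).
g'(t) = 0.64·156·t^-0.36. Setting 0.64·156·t^-0.36 = 156·t^0.64/(14.9+t) gives 0.64(14.9+t) = t, so 0.36·t = 0.64×14.9.
t* = 0.64×14.9/0.36 = 26.49 min.

26.49 min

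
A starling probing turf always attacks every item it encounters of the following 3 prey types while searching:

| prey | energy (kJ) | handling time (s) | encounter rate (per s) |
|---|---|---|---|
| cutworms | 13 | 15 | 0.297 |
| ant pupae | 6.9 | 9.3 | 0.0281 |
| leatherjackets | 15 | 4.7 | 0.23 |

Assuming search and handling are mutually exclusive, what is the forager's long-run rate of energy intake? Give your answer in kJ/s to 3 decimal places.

R = Σλ_iE_i / (1 + Σλ_ih_i)
Numerator: 0.297×13 + 0.0281×6.9 + 0.23×15 = 7.505
Denominator: 1 + 0.297×15 + 0.0281×9.3 + 0.23×4.7 = 6.797
R = 7.505/6.797 = 1.104 kJ/s

1.104 kJ/s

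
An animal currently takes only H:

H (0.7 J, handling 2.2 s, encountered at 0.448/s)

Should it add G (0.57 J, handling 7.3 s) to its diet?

No

Current rate: (0.448×0.7)/(1 + 0.448×2.2) = 0.1579 J/s.
Profitability of G: 0.57/7.3 = 0.07808 J/s.
Since 0.07808 < R, time spent handling G is better spent searching.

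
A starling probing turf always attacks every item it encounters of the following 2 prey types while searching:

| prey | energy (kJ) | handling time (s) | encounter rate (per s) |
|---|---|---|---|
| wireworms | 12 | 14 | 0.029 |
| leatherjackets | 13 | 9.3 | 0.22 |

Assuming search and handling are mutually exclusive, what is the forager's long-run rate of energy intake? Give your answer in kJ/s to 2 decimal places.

R = Σλ_iE_i / (1 + Σλ_ih_i)
Numerator: 0.029×12 + 0.22×13 = 3.208
Denominator: 1 + 0.029×14 + 0.22×9.3 = 3.452
R = 3.208/3.452 = 0.9293 kJ/s

0.93 kJ/s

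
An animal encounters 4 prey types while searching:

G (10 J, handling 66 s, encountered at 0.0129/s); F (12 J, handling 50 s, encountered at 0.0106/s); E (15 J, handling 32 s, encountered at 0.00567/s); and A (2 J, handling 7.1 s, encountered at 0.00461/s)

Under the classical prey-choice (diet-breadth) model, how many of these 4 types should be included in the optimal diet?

4

Rank by E/h (J/s): E 0.469, A 0.282, F 0.24, G 0.152. Include each in turn until the next type's E/h falls below the running intake rate.
Rate on top 1: 0.07199. A: 0.282 > 0.07199 → include.
Rate on top 2: 0.07764. F: 0.24 > 0.07764 → include.
Rate on top 3: 0.127. G: 0.152 > 0.127 → include.
Optimal diet: E, A, F, G — 4 of 4 types.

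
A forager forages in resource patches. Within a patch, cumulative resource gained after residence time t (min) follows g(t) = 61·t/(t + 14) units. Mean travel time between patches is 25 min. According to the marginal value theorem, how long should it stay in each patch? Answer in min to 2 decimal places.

By the marginal value theorem, leave when the instantaneous gain rate g'(t) equals the habitat-wide average g(t)/(T + t).
g'(t) = 61·14/(t + 14)². Setting 61·14/(t+14)² = 61t/[(t+14)(25+t)] gives 14(25+t) = t(t+14), so t² = 14×25 = 350.
t* = √350 = 18.71 min.

18.71 min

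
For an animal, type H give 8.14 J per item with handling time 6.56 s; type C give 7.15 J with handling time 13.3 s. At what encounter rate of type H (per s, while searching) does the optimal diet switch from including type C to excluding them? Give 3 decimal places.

Drop type C once their profitability E₂/h₂ falls below the rate achievable on type H alone: E₂/h₂ = λE₁/(1 + λh₁).
Solve for λ: λE₁h₂ = E₂(1 + λh₁) → λ(E₁h₂ − E₂h₁) = E₂ → λ = E₂/(E₁h₂ − E₂h₁).
λ = 7.15/(8.14×13.3 − 7.15×6.56) = 7.15/61.36 = 0.1165 per s.

0.117 per s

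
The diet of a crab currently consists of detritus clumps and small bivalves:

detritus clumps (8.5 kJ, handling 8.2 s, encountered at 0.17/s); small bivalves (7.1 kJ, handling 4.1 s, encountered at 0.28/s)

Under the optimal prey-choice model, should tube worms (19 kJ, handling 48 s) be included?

Current rate: (0.17×8.5 + 0.28×7.1)/(1 + 0.17×8.2 + 0.28×4.1) = 0.9692 kJ/s.
Profitability of tube worms: 19/48 = 0.3958 kJ/s.
Since 0.3958 < R, time spent handling tube worms is better spent searching.

No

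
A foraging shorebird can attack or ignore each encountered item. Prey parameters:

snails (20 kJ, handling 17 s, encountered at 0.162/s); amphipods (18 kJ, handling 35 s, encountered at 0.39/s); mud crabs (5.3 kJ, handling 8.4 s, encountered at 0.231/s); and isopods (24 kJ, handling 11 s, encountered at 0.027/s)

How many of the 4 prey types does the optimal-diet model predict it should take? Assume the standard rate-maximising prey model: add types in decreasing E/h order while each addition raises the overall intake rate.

2

Rank by E/h (kJ/s): isopods 2.18, snails 1.18, mud crabs 0.631, amphipods 0.514. Include each in turn until the next type's E/h falls below the running intake rate.
Rate on top 1: 0.4996. snails: 1.18 > 0.4996 → include.
Rate on top 2: 0.9598. mud crabs: 0.631 < 0.9598 → exclude; stop.
Optimal diet: isopods, snails — 2 of 4 types.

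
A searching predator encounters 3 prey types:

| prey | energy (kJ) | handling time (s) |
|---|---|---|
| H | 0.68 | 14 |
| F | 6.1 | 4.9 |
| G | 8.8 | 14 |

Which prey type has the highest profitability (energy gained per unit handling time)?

F

Profitability E/h (kJ/s): H = 0.68/14 = 0.0486, F = 6.1/4.9 = 1.24, G = 8.8/14 = 0.629.
Ranked: F > G > H.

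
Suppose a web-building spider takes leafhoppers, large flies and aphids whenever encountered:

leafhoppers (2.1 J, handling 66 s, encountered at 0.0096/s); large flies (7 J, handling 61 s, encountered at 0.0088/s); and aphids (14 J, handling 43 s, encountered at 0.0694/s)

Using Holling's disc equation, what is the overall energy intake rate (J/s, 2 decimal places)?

R = (0.0096×2.1 + 0.0088×7 + 0.0694×14) / (1 + 0.0096×66 + 0.0088×61 + 0.0694×43) = 1.053/5.155 = 0.2044 J/s.

0.20 J/s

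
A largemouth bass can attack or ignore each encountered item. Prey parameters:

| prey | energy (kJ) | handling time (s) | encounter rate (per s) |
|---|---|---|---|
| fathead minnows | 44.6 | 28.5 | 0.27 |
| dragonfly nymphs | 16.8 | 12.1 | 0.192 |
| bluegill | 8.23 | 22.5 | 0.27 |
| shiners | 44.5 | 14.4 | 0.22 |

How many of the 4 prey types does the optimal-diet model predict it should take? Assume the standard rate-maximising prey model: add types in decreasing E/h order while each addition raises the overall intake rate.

1

Rank by E/h (kJ/s): shiners 3.09, fathead minnows 1.56, dragonfly nymphs 1.39, bluegill 0.366. Include each in turn until the next type's E/h falls below the running intake rate.
Rate on top 1: 2.349. fathead minnows: 1.56 < 2.349 → exclude; stop.
Optimal diet: shiners — 1 of 4 types.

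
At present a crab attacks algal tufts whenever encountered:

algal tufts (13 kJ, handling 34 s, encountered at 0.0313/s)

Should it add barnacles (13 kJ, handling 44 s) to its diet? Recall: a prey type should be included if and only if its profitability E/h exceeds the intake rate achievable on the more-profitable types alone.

Yes

Intake rate on the current diet: R = (0.0313×13) / (1 + 0.0313×34) = 0.4069/2.064 = 0.1971 kJ/s.
barnacles: E/h = 13/44 = 0.2955 kJ/s.
Since 0.2955 > R, including barnacles increases the long-run rate.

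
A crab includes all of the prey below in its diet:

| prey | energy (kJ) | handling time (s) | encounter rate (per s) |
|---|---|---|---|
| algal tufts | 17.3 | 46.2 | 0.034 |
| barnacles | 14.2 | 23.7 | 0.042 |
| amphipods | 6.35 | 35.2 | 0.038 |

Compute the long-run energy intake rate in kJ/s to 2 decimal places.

R = Σλ_iE_i / (1 + Σλ_ih_i)
Numerator: 0.034×17.3 + 0.042×14.2 + 0.038×6.35 = 1.426
Denominator: 1 + 0.034×46.2 + 0.042×23.7 + 0.038×35.2 = 4.904
R = 1.426/4.904 = 0.2908 kJ/s

0.29 kJ/s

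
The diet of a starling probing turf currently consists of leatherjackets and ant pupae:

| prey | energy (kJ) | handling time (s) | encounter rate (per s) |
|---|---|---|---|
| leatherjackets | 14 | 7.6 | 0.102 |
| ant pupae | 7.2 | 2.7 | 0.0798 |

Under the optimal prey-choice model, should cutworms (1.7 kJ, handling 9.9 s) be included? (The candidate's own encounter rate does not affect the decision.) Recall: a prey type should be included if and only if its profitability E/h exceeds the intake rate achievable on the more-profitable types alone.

No

Current rate: (0.102×14 + 0.0798×7.2)/(1 + 0.102×7.6 + 0.0798×2.7) = 1.006 kJ/s.
Profitability of cutworms: 1.7/9.9 = 0.1717 kJ/s.
Since 0.1717 < R, time spent handling cutworms is better spent searching.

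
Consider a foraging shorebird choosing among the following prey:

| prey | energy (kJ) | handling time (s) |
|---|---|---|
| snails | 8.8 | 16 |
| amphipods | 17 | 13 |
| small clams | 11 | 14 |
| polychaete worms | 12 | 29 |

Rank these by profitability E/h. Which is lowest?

Profitability E/h (kJ/s): snails = 8.8/16 = 0.55, amphipods = 17/13 = 1.31, small clams = 11/14 = 0.786, polychaete worms = 12/29 = 0.414.
Ranked: amphipods > small clams > snails > polychaete worms.

polychaete worms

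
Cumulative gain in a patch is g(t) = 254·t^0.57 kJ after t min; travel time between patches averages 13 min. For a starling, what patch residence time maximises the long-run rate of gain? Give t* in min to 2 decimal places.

By the marginal value theorem, leave when the instantaneous gain rate g'(t) equals the habitat-wide average g(t)/(T + t).
g'(t) = 0.57·254·t^-0.43. Setting 0.57·254·t^-0.43 = 254·t^0.57/(13+t) gives 0.57(13+t) = t, so 0.43·t = 0.57×13.
t* = 0.57×13/0.43 = 17.23 min.

17.23 min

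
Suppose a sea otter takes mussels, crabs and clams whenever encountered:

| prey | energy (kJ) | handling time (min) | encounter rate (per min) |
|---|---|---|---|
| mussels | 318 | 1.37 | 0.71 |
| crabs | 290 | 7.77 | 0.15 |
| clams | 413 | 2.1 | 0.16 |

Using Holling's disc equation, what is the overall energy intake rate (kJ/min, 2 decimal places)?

Energy encountered per unit search time: 0.71×318 + 0.15×290 + 0.16×413 = 335.4 kJ/min.
Handling time per unit search time: 0.71×1.37 + 0.15×7.77 + 0.16×2.1 = 2.474.
Rate = 335.4/(1 + 2.474) = 96.53 kJ/min.

96.53 kJ/min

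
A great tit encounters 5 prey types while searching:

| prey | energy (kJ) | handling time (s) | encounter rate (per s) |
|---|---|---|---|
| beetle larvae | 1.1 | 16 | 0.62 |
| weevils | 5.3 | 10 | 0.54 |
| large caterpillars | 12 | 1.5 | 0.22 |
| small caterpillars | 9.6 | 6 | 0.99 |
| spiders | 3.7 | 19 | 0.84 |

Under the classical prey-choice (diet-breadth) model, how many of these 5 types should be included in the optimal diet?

Profitabilities (E/h, kJ/s): large caterpillars 8, small caterpillars 1.6, weevils 0.53, spiders 0.195, beetle larvae 0.0688. Add prey in this order while the next type's profitability exceeds the intake rate on those already taken.
Rate on top 1: 1.985. small caterpillars: 1.6 < 1.985 → exclude; stop.
Optimal diet: large caterpillars — 1 of 5 types.

1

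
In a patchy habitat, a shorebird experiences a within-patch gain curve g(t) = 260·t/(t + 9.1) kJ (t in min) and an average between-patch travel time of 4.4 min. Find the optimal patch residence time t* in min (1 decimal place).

Optimal t* satisfies g'(t*) = g(t*)/(T + t*).
g'(t) = 260·9.1/(t + 9.1)². Setting 260·9.1/(t+9.1)² = 260t/[(t+9.1)(4.4+t)] gives 9.1(4.4+t) = t(t+9.1), so t² = 9.1×4.4 = 40.04.
t* = √40.04 = 6.328 min.

6.3 min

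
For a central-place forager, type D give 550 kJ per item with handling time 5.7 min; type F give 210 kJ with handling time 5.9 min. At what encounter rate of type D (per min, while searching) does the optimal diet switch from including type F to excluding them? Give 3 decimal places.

0.103 per min

At the threshold, the rate on type D alone equals the profitability of type F: λ·550/(1 + λ·5.7) = 210/5.9 = 35.59.
Rearranging, λ(550 − 35.59×5.7) = 35.59, so λ = 35.59/347.1 = 0.1025 per min.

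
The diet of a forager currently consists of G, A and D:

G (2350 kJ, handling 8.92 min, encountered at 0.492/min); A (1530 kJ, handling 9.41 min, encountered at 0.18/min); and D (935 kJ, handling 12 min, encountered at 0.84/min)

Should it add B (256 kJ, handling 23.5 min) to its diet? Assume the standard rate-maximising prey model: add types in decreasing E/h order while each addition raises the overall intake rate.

No

On G, A and D alone, R = ΣλE/(1+Σλh) = 2217/17.16 = 129.2 kJ/min.
Profitability of B: 256/23.5 = 10.89 kJ/min.
10.89 < 129.2, so adding B would lower the average — exclude it.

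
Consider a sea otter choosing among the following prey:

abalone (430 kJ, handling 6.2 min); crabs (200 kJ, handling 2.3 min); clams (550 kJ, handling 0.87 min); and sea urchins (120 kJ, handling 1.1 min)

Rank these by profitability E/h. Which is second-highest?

sea urchins

In descending order of E/h:
clams: 550/0.87 = 632 kJ/min
sea urchins: 120/1.1 = 109 kJ/min
crabs: 200/2.3 = 87 kJ/min
abalone: 430/6.2 = 69.4 kJ/min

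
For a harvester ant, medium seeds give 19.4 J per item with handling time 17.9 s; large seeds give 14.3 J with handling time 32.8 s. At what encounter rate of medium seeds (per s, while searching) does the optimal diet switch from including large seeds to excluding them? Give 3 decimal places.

0.038 per s

Drop large seeds once their profitability E₂/h₂ falls below the rate achievable on medium seeds alone: E₂/h₂ = λE₁/(1 + λh₁).
Solve for λ: λE₁h₂ = E₂(1 + λh₁) → λ(E₁h₂ − E₂h₁) = E₂ → λ = E₂/(E₁h₂ − E₂h₁).
λ = 14.3/(19.4×32.8 − 14.3×17.9) = 14.3/380.3 = 0.0376 per s.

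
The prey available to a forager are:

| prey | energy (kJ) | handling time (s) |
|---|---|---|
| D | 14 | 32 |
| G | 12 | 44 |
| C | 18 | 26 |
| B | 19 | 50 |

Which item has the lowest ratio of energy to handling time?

G

In descending order of E/h:
C: 18/26 = 0.692 kJ/s
D: 14/32 = 0.438 kJ/s
B: 19/50 = 0.38 kJ/s
G: 12/44 = 0.273 kJ/s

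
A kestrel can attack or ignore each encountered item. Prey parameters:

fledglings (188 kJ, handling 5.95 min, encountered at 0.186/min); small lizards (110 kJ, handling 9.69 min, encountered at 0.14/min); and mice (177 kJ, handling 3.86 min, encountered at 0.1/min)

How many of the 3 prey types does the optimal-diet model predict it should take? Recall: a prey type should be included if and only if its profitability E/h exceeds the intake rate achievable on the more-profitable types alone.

2

Profitabilities (E/h, kJ/min): mice 45.9, fledglings 31.6, small lizards 11.4. Add prey in this order while the next type's profitability exceeds the intake rate on those already taken.
Rate on top 1: 12.77. fledglings: 31.6 > 12.77 → include.
Rate on top 2: 21.13. small lizards: 11.4 < 21.13 → exclude; stop.
Optimal diet: mice, fledglings — 2 of 3 types.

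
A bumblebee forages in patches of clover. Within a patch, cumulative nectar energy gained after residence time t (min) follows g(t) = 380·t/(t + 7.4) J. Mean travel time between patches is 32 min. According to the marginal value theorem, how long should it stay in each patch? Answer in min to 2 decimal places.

15.39 min

Maximise g(t)/(T+t): set derivative to zero → g'(t)(T+t) = g(t).
g'(t) = 380·7.4/(t + 7.4)². Setting 380·7.4/(t+7.4)² = 380t/[(t+7.4)(32+t)] gives 7.4(32+t) = t(t+7.4), so t² = 7.4×32 = 236.8.
t* = √236.8 = 15.39 min.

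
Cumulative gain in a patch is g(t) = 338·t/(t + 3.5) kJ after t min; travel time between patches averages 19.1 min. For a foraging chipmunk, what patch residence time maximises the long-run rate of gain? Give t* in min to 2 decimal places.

Maximise g(t)/(T+t): set derivative to zero → g'(t)(T+t) = g(t).
g'(t) = 338·3.5/(t + 3.5)². Setting 338·3.5/(t+3.5)² = 338t/[(t+3.5)(19.1+t)] gives 3.5(19.1+t) = t(t+3.5), so t² = 3.5×19.1 = 66.85.
t* = √66.85 = 8.176 min.

8.18 min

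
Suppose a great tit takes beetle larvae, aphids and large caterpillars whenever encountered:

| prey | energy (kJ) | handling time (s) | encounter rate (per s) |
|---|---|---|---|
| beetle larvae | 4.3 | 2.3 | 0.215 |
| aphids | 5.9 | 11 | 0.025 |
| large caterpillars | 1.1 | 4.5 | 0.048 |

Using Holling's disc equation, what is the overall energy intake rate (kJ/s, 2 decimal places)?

0.57 kJ/s

R = (0.215×4.3 + 0.025×5.9 + 0.048×1.1) / (1 + 0.215×2.3 + 0.025×11 + 0.048×4.5) = 1.125/1.986 = 0.5665 kJ/s.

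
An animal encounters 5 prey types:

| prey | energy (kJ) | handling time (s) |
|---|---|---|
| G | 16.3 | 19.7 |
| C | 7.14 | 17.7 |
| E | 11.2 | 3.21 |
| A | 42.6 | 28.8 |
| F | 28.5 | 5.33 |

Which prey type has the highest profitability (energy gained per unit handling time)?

Profitability E/h (kJ/s): G = 16.3/19.7 = 0.827, C = 7.14/17.7 = 0.403, E = 11.2/3.21 = 3.49, A = 42.6/28.8 = 1.48, F = 28.5/5.33 = 5.35.
Ranked: F > E > A > G > C.

F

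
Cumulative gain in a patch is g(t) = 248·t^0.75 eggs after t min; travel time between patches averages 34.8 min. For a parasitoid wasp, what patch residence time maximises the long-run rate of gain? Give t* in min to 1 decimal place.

104.4 min

Optimal t* satisfies g'(t*) = g(t*)/(T + t*).
g'(t) = 0.75·248·t^-0.25. Setting 0.75·248·t^-0.25 = 248·t^0.75/(34.8+t) gives 0.75(34.8+t) = t, so 0.25·t = 0.75×34.8.
t* = 0.75×34.8/0.25 = 104.4 min.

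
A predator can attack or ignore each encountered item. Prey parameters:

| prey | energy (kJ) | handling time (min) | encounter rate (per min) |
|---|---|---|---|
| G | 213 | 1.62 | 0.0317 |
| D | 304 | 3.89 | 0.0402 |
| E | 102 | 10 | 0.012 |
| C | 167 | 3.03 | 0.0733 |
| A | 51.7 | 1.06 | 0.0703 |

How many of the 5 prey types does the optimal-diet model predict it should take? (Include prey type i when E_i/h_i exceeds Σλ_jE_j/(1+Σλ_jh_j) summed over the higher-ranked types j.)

Rank by E/h (kJ/min): G 131, D 78.1, C 55.1, A 48.8, E 10.2. Include each in turn until the next type's E/h falls below the running intake rate.
Rate on top 1: 6.422. D: 78.1 > 6.422 → include.
Rate on top 2: 15.71. C: 55.1 > 15.71 → include.
Rate on top 3: 21.83. A: 48.8 > 21.83 → include.
Rate on top 4: 23.17. E: 10.2 < 23.17 → exclude; stop.
Optimal diet: G, D, C, A — 4 of 5 types.

4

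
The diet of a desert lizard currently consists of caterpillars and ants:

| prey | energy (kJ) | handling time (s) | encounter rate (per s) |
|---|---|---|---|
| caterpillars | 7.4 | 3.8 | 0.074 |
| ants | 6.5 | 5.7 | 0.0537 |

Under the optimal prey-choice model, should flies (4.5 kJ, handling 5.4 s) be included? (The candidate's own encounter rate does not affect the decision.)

On caterpillars and ants alone, R = ΣλE/(1+Σλh) = 0.8966/1.587 = 0.5649 kJ/s.
flies: E/h = 4.5/5.4 = 0.8333 kJ/s.
0.8333 > 0.5649, so adding flies raises the average — include it.

Yes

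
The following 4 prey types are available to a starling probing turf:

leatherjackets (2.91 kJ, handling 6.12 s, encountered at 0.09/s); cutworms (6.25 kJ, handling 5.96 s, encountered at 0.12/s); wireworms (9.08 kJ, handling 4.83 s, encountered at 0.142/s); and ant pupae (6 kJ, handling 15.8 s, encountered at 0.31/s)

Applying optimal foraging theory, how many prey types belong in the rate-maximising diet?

Profitabilities (E/h, kJ/s): wireworms 1.88, cutworms 1.05, leatherjackets 0.475, ant pupae 0.38. Add prey in this order while the next type's profitability exceeds the intake rate on those already taken.
Rate on top 1: 0.7648. cutworms: 1.05 > 0.7648 → include.
Rate on top 2: 0.8494. leatherjackets: 0.475 < 0.8494 → exclude; stop.
Optimal diet: wireworms, cutworms — 2 of 4 types.

2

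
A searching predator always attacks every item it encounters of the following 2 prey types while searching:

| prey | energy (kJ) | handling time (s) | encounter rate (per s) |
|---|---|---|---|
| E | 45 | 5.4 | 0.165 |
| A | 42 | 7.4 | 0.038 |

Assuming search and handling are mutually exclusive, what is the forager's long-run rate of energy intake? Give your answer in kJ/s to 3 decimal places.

Energy encountered per unit search time: 0.165×45 + 0.038×42 = 9.021 kJ/s.
Handling time per unit search time: 0.165×5.4 + 0.038×7.4 = 1.172.
Rate = 9.021/(1 + 1.172) = 4.153 kJ/s.

4.153 kJ/s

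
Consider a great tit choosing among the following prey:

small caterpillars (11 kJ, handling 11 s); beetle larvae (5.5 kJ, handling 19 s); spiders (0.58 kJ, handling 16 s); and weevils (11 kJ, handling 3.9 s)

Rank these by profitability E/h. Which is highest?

Profitability E/h (kJ/s): small caterpillars = 11/11 = 1, beetle larvae = 5.5/19 = 0.289, spiders = 0.58/16 = 0.0362, weevils = 11/3.9 = 2.82.
Ranked: weevils > small caterpillars > beetle larvae > spiders.

weevils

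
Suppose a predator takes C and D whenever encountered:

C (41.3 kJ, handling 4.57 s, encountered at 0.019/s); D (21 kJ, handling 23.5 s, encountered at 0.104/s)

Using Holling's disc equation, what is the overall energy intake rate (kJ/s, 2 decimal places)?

0.84 kJ/s

R = (0.019×41.3 + 0.104×21) / (1 + 0.019×4.57 + 0.104×23.5) = 2.969/3.531 = 0.8408 kJ/s.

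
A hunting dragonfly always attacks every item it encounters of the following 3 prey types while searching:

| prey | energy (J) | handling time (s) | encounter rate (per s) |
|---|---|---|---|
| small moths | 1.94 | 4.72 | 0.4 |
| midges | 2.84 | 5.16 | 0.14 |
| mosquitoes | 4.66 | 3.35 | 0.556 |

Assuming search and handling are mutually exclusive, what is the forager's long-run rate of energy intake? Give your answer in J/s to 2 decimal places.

0.69 J/s

R = Σλ_iE_i / (1 + Σλ_ih_i)
Numerator: 0.4×1.94 + 0.14×2.84 + 0.556×4.66 = 3.765
Denominator: 1 + 0.4×4.72 + 0.14×5.16 + 0.556×3.35 = 5.473
R = 3.765/5.473 = 0.6878 J/s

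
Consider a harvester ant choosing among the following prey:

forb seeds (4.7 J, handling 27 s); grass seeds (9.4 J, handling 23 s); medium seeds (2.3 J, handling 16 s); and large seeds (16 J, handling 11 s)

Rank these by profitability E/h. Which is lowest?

medium seeds

Profitability E/h (J/s): forb seeds = 4.7/27 = 0.174, grass seeds = 9.4/23 = 0.409, medium seeds = 2.3/16 = 0.144, large seeds = 16/11 = 1.45.
Ranked: large seeds > grass seeds > forb seeds > medium seeds.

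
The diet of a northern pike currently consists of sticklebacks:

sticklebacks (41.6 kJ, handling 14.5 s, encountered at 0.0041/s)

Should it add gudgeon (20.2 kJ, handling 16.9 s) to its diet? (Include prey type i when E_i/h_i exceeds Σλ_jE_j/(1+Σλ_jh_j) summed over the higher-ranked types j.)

Yes

Intake rate on the current diet: R = (0.0041×41.6) / (1 + 0.0041×14.5) = 0.1706/1.059 = 0.161 kJ/s.
gudgeon: E/h = 20.2/16.9 = 1.195 kJ/s.
Since 1.195 > R, including gudgeon increases the long-run rate.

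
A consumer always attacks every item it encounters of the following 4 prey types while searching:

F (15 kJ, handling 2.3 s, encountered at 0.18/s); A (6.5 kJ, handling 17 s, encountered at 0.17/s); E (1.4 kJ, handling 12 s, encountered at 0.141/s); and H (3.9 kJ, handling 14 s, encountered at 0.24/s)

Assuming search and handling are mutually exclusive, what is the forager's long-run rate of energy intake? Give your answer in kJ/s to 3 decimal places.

R = Σλ_iE_i / (1 + Σλ_ih_i)
Numerator: 0.18×15 + 0.17×6.5 + 0.141×1.4 + 0.24×3.9 = 4.938
Denominator: 1 + 0.18×2.3 + 0.17×17 + 0.141×12 + 0.24×14 = 9.356
R = 4.938/9.356 = 0.5278 kJ/s

0.528 kJ/s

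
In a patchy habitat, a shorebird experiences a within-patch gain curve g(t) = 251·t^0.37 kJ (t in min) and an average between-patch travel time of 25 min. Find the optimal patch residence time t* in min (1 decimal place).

14.7 min

By the marginal value theorem, leave when the instantaneous gain rate g'(t) equals the habitat-wide average g(t)/(T + t).
g'(t) = 0.37·251·t^-0.63. Setting 0.37·251·t^-0.63 = 251·t^0.37/(25+t) gives 0.37(25+t) = t, so 0.63·t = 0.37×25.
t* = 0.37×25/0.63 = 14.68 min.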